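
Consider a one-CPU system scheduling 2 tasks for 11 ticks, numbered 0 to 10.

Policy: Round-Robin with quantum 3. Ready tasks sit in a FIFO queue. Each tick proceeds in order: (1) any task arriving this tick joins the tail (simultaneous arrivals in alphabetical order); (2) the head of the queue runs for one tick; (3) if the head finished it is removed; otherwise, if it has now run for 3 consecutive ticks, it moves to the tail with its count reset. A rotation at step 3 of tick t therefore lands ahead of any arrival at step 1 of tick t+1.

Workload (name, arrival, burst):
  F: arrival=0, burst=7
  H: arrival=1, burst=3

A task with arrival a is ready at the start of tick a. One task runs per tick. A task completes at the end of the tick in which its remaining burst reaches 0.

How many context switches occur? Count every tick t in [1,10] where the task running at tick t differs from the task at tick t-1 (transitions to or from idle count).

t=0: queue=[F] q_used=0 → run F
t=1: queue=[F,H] q_used=1 → run F
t=2: queue=[F,H] q_used=2 → run F
t=3: queue=[H,F] q_used=0 → run H
t=4: queue=[H,F] q_used=1 → run H
t=5: queue=[H,F] q_used=2 → run H
t=6: queue=[F] q_used=0 → run F
t=7: queue=[F] q_used=1 → run F
t=8: queue=[F] q_used=2 → run F
t=9: queue=[F] q_used=0 → run F
t=10: (idle)

context switches = 3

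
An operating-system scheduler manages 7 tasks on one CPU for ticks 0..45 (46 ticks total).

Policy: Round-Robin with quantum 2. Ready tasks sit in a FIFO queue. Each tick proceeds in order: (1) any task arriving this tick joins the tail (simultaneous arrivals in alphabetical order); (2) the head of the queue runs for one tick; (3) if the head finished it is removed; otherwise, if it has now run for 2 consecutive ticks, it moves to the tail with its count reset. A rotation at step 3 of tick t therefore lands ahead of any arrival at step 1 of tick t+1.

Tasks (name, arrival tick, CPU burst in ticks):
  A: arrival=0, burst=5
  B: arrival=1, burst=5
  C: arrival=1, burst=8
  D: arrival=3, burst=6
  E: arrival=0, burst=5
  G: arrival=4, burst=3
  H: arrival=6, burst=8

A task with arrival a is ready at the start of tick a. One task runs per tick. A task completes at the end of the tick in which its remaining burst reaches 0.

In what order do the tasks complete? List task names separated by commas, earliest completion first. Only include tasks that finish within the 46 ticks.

t=0: queue=[A,E] q_used=0 → run A
t=1: queue=[A,E,B,C] q_used=1 → run A
t=2: queue=[E,B,C,A] q_used=0 → run E
t=3: queue=[E,B,C,A,D] q_used=1 → run E
t=4: queue=[B,C,A,D,E,G] q_used=0 → run B
t=5: queue=[B,C,A,D,E,G] q_used=1 → run B
t=6: queue=[C,A,D,E,G,B,H] q_used=0 → run C
t=7: queue=[C,A,D,E,G,B,H] q_used=1 → run C
t=8: queue=[A,D,E,G,B,H,C] q_used=0 → run A
t=9: queue=[A,D,E,G,B,H,C] q_used=1 → run A
t=10: queue=[D,E,G,B,H,C,A] q_used=0 → run D
t=11: queue=[D,E,G,B,H,C,A] q_used=1 → run D
t=12: queue=[E,G,B,H,C,A,D] q_used=0 → run E
t=13: queue=[E,G,B,H,C,A,D] q_used=1 → run E
t=14: queue=[G,B,H,C,A,D,E] q_used=0 → run G
t=15: queue=[G,B,H,C,A,D,E] q_used=1 → run G
t=16: queue=[B,H,C,A,D,E,G] q_used=0 → run B
t=17: queue=[B,H,C,A,D,E,G] q_used=1 → run B
t=18: queue=[H,C,A,D,E,G,B] q_used=0 → run H
t=19: queue=[H,C,A,D,E,G,B] q_used=1 → run H
t=20: queue=[C,A,D,E,G,B,H] q_used=0 → run C
t=21: queue=[C,A,D,E,G,B,H] q_used=1 → run C
t=22: queue=[A,D,E,G,B,H,C] q_used=0 → run A
t=23: queue=[D,E,G,B,H,C] q_used=0 → run D
t=24: queue=[D,E,G,B,H,C] q_used=1 → run D
t=25: queue=[E,G,B,H,C,D] q_used=0 → run E
t=26: queue=[G,B,H,C,D] q_used=0 → run G
t=27: queue=[B,H,C,D] q_used=0 → run B
t=28: queue=[H,C,D] q_used=0 → run H
t=29: queue=[H,C,D] q_used=1 → run H
t=30: queue=[C,D,H] q_used=0 → run C
t=31: queue=[C,D,H] q_used=1 → run C
t=32: queue=[D,H,C] q_used=0 → run D
t=33: queue=[D,H,C] q_used=1 → run D
t=34: queue=[H,C] q_used=0 → run H
t=35: queue=[H,C] q_used=1 → run H
t=36: queue=[C,H] q_used=0 → run C
t=37: queue=[C,H] q_used=1 → run C
t=38: queue=[H] q_used=0 → run H
t=39: queue=[H] q_used=1 → run H
t=40: (idle)
t=41: (idle)
t=42: (idle)
t=43: (idle)
t=44: (idle)
t=45: (idle)

completion order = A, E, G, B, D, C, H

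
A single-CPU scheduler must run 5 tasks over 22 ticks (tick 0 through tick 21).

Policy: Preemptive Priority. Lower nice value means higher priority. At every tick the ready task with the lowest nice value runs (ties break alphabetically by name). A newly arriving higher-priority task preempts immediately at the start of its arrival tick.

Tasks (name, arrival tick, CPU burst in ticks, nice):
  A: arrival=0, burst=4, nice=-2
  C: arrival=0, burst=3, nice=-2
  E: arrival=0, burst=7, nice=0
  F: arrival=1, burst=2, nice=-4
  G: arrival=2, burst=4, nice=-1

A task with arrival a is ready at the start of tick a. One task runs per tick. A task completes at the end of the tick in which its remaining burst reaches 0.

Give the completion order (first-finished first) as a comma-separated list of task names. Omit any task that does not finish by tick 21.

completion order = F, A, C, G, E

t=0: ready={A,C,E} → run A
t=1: ready={A,C,E,F} → run F
t=2: ready={A,C,E,F,G} → run F
t=3: ready={A,C,E,G} → run A
t=4: ready={A,C,E,G} → run A
t=5: ready={A,C,E,G} → run A
t=6: ready={C,E,G} → run C
t=7: ready={C,E,G} → run C
t=8: ready={C,E,G} → run C
t=9: ready={E,G} → run G
t=10: ready={E,G} → run G
t=11: ready={E,G} → run G
t=12: ready={E,G} → run G
t=13: ready={E} → run E
t=14: ready={E} → run E
t=15: ready={E} → run E
t=16: ready={E} → run E
t=17: ready={E} → run E
t=18: ready={E} → run E
t=19: ready={E} → run E
t=20: (idle)
t=21: (idle)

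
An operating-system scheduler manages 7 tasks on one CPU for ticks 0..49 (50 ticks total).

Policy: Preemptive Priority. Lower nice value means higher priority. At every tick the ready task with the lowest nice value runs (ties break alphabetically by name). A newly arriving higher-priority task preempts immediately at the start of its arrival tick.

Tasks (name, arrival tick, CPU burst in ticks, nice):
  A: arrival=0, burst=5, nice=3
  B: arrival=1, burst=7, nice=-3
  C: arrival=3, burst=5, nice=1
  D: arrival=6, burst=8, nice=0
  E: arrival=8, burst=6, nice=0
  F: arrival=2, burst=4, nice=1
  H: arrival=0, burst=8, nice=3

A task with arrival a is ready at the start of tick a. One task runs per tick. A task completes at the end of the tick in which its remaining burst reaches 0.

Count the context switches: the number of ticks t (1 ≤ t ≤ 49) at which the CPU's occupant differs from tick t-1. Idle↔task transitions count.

t=0: ready={A,H} → run A
t=1: ready={A,B,H} → run B
t=2: ready={A,B,F,H} → run B
t=3: ready={A,B,C,F,H} → run B
t=4: ready={A,B,C,F,H} → run B
t=5: ready={A,B,C,F,H} → run B
t=6: ready={A,B,C,D,F,H} → run B
t=7: ready={A,B,C,D,F,H} → run B
t=8: ready={A,C,D,E,F,H} → run D
t=9: ready={A,C,D,E,F,H} → run D
t=10: ready={A,C,D,E,F,H} → run D
t=11: ready={A,C,D,E,F,H} → run D
t=12: ready={A,C,D,E,F,H} → run D
t=13: ready={A,C,D,E,F,H} → run D
t=14: ready={A,C,D,E,F,H} → run D
t=15: ready={A,C,D,E,F,H} → run D
t=16: ready={A,C,E,F,H} → run E
t=17: ready={A,C,E,F,H} → run E
t=18: ready={A,C,E,F,H} → run E
t=19: ready={A,C,E,F,H} → run E
t=20: ready={A,C,E,F,H} → run E
t=21: ready={A,C,E,F,H} → run E
t=22: ready={A,C,F,H} → run C
t=23: ready={A,C,F,H} → run C
t=24: ready={A,C,F,H} → run C
t=25: ready={A,C,F,H} → run C
t=26: ready={A,C,F,H} → run C
t=27: ready={A,F,H} → run F
t=28: ready={A,F,H} → run F
t=29: ready={A,F,H} → run F
t=30: ready={A,F,H} → run F
t=31: ready={A,H} → run A
t=32: ready={A,H} → run A
t=33: ready={A,H} → run A
t=34: ready={A,H} → run A
t=35: ready={H} → run H
t=36: ready={H} → run H
t=37: ready={H} → run H
t=38: ready={H} → run H
t=39: ready={H} → run H
t=40: ready={H} → run H
t=41: ready={H} → run H
t=42: ready={H} → run H
t=43: (idle)
t=44: (idle)
t=45: (idle)
t=46: (idle)
t=47: (idle)
t=48: (idle)
t=49: (idle)

context switches = 8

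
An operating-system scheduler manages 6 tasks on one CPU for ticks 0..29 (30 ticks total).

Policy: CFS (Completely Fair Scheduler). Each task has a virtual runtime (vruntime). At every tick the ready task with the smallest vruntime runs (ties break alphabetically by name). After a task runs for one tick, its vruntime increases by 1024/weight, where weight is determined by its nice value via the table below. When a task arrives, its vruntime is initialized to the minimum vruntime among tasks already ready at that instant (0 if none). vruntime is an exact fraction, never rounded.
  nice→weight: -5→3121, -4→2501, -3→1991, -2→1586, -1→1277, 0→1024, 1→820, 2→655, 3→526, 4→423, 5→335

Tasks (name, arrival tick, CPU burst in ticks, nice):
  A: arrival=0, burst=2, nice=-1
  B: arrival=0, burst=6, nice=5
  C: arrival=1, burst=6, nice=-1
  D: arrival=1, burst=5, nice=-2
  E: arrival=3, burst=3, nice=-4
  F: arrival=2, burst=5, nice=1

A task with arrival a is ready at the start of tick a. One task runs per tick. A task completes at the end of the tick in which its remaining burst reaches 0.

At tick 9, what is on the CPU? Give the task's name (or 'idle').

t=0: vr[A=0 B=0] → run A
t=1: vr[A=1024/1277 B=0 C=0 D=0] → run B
t=2: vr[A=1024/1277 B=1024/335 C=0 D=0 F=0] → run C
t=3: vr[A=1024/1277 B=1024/335 C=1024/1277 D=0 E=0 F=0] → run D
t=4: vr[A=1024/1277 B=1024/335 C=1024/1277 D=512/793 E=0 F=0] → run E
t=5: vr[A=1024/1277 B=1024/335 C=1024/1277 D=512/793 E=1024/2501 F=0] → run F
t=6: vr[A=1024/1277 B=1024/335 C=1024/1277 D=512/793 E=1024/2501 F=256/205] → run E
t=7: vr[A=1024/1277 B=1024/335 C=1024/1277 D=512/793 E=2048/2501 F=256/205] → run D
t=8: vr[A=1024/1277 B=1024/335 C=1024/1277 D=1024/793 E=2048/2501 F=256/205] → run A
t=9: vr[B=1024/335 C=1024/1277 D=1024/793 E=2048/2501 F=256/205] → run C
t=10: vr[B=1024/335 C=2048/1277 D=1024/793 E=2048/2501 F=256/205] → run E
t=11: vr[B=1024/335 C=2048/1277 D=1024/793 F=256/205] → run F
t=12: vr[B=1024/335 C=2048/1277 D=1024/793 F=512/205] → run D
t=13: vr[B=1024/335 C=2048/1277 D=1536/793 F=512/205] → run C
t=14: vr[B=1024/335 C=3072/1277 D=1536/793 F=512/205] → run D
t=15: vr[B=1024/335 C=3072/1277 D=2048/793 F=512/205] → run C
t=16: vr[B=1024/335 C=4096/1277 D=2048/793 F=512/205] → run F
t=17: vr[B=1024/335 C=4096/1277 D=2048/793 F=768/205] → run D
t=18: vr[B=1024/335 C=4096/1277 F=768/205] → run B
t=19: vr[B=2048/335 C=4096/1277 F=768/205] → run C
t=20: vr[B=2048/335 C=5120/1277 F=768/205] → run F
t=21: vr[B=2048/335 C=5120/1277 F=1024/205] → run C
t=22: vr[B=2048/335 F=1024/205] → run F
t=23: vr[B=2048/335] → run B
t=24: vr[B=3072/335] → run B
t=25: vr[B=4096/335] → run B
t=26: vr[B=1024/67] → run B
t=27: (idle)
t=28: (idle)
t=29: (idle)

running at tick 9 = C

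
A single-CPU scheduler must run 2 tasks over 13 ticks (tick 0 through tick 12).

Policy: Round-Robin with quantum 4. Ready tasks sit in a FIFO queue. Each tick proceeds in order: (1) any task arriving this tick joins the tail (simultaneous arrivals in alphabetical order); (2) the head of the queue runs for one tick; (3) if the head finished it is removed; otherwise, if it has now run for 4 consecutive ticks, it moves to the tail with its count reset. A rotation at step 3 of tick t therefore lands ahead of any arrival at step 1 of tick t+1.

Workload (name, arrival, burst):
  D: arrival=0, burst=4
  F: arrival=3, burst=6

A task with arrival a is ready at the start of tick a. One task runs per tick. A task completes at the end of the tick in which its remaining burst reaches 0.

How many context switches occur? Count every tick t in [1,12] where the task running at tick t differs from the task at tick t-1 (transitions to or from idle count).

context switches = 2

t=0: queue=[D] q_used=0 → run D
t=1: queue=[D] q_used=1 → run D
t=2: queue=[D] q_used=2 → run D
t=3: queue=[D,F] q_used=3 → run D
t=4: queue=[F] q_used=0 → run F
t=5: queue=[F] q_used=1 → run F
t=6: queue=[F] q_used=2 → run F
t=7: queue=[F] q_used=3 → run F
t=8: queue=[F] q_used=0 → run F
t=9: queue=[F] q_used=1 → run F
t=10: (idle)
t=11: (idle)
t=12: (idle)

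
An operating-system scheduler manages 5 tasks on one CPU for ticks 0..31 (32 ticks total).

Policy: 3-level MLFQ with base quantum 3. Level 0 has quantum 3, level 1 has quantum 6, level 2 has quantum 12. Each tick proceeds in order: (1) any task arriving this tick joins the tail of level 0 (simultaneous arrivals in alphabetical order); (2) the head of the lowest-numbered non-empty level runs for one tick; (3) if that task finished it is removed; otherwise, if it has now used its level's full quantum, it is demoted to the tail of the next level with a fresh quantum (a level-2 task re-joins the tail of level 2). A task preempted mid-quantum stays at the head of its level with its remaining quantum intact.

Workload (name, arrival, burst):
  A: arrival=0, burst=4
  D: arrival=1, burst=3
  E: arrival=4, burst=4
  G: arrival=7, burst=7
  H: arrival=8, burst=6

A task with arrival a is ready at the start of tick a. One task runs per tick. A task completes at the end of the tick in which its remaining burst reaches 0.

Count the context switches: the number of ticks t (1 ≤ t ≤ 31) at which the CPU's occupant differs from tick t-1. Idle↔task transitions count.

context switches = 9

t=0: L0/L1/L2 = A/-/- → run A
t=1: L0/L1/L2 = AD/-/- → run A
t=2: L0/L1/L2 = AD/-/- → run A
t=3: L0/L1/L2 = D/A/- → run D
t=4: L0/L1/L2 = DE/A/- → run D
t=5: L0/L1/L2 = DE/A/- → run D
t=6: L0/L1/L2 = E/A/- → run E
t=7: L0/L1/L2 = EG/A/- → run E
t=8: L0/L1/L2 = EGH/A/- → run E
t=9: L0/L1/L2 = GH/AE/- → run G
t=10: L0/L1/L2 = GH/AE/- → run G
t=11: L0/L1/L2 = GH/AE/- → run G
t=12: L0/L1/L2 = H/AEG/- → run H
t=13: L0/L1/L2 = H/AEG/- → run H
t=14: L0/L1/L2 = H/AEG/- → run H
t=15: L0/L1/L2 = -/AEGH/- → run A
t=16: L0/L1/L2 = -/EGH/- → run E
t=17: L0/L1/L2 = -/GH/- → run G
t=18: L0/L1/L2 = -/GH/- → run G
t=19: L0/L1/L2 = -/GH/- → run G
t=20: L0/L1/L2 = -/GH/- → run G
t=21: L0/L1/L2 = -/H/- → run H
t=22: L0/L1/L2 = -/H/- → run H
t=23: L0/L1/L2 = -/H/- → run H
t=24: (idle)
t=25: (idle)
t=26: (idle)
t=27: (idle)
t=28: (idle)
t=29: (idle)
t=30: (idle)
t=31: (idle)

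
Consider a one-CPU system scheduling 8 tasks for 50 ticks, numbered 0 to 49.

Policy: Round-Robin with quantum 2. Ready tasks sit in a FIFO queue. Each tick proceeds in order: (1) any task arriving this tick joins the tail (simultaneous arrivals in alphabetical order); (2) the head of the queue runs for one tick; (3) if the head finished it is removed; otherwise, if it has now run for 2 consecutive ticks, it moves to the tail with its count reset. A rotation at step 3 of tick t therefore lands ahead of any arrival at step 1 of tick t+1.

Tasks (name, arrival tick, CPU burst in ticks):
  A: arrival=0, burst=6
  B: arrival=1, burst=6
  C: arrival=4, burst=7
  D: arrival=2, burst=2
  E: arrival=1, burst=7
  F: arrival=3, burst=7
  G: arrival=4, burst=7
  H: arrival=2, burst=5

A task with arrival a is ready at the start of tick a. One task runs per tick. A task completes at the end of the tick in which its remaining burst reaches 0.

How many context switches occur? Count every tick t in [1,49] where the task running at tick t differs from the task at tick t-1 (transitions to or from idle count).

t=0: queue=[A] q_used=0 → run A
t=1: queue=[A,B,E] q_used=1 → run A
t=2: queue=[B,E,A,D,H] q_used=0 → run B
t=3: queue=[B,E,A,D,H,F] q_used=1 → run B
t=4: queue=[E,A,D,H,F,B,C,G] q_used=0 → run E
t=5: queue=[E,A,D,H,F,B,C,G] q_used=1 → run E
t=6: queue=[A,D,H,F,B,C,G,E] q_used=0 → run A
t=7: queue=[A,D,H,F,B,C,G,E] q_used=1 → run A
t=8: queue=[D,H,F,B,C,G,E,A] q_used=0 → run D
t=9: queue=[D,H,F,B,C,G,E,A] q_used=1 → run D
t=10: queue=[H,F,B,C,G,E,A] q_used=0 → run H
t=11: queue=[H,F,B,C,G,E,A] q_used=1 → run H
t=12: queue=[F,B,C,G,E,A,H] q_used=0 → run F
t=13: queue=[F,B,C,G,E,A,H] q_used=1 → run F
t=14: queue=[B,C,G,E,A,H,F] q_used=0 → run B
t=15: queue=[B,C,G,E,A,H,F] q_used=1 → run B
t=16: queue=[C,G,E,A,H,F,B] q_used=0 → run C
t=17: queue=[C,G,E,A,H,F,B] q_used=1 → run C
t=18: queue=[G,E,A,H,F,B,C] q_used=0 → run G
t=19: queue=[G,E,A,H,F,B,C] q_used=1 → run G
t=20: queue=[E,A,H,F,B,C,G] q_used=0 → run E
t=21: queue=[E,A,H,F,B,C,G] q_used=1 → run E
t=22: queue=[A,H,F,B,C,G,E] q_used=0 → run A
t=23: queue=[A,H,F,B,C,G,E] q_used=1 → run A
t=24: queue=[H,F,B,C,G,E] q_used=0 → run H
t=25: queue=[H,F,B,C,G,E] q_used=1 → run H
t=26: queue=[F,B,C,G,E,H] q_used=0 → run F
t=27: queue=[F,B,C,G,E,H] q_used=1 → run F
t=28: queue=[B,C,G,E,H,F] q_used=0 → run B
t=29: queue=[B,C,G,E,H,F] q_used=1 → run B
t=30: queue=[C,G,E,H,F] q_used=0 → run C
t=31: queue=[C,G,E,H,F] q_used=1 → run C
t=32: queue=[G,E,H,F,C] q_used=0 → run G
t=33: queue=[G,E,H,F,C] q_used=1 → run G
t=34: queue=[E,H,F,C,G] q_used=0 → run E
t=35: queue=[E,H,F,C,G] q_used=1 → run E
t=36: queue=[H,F,C,G,E] q_used=0 → run H
t=37: queue=[F,C,G,E] q_used=0 → run F
t=38: queue=[F,C,G,E] q_used=1 → run F
t=39: queue=[C,G,E,F] q_used=0 → run C
t=40: queue=[C,G,E,F] q_used=1 → run C
t=41: queue=[G,E,F,C] q_used=0 → run G
t=42: queue=[G,E,F,C] q_used=1 → run G
t=43: queue=[E,F,C,G] q_used=0 → run E
t=44: queue=[F,C,G] q_used=0 → run F
t=45: queue=[C,G] q_used=0 → run C
t=46: queue=[G] q_used=0 → run G
t=47: (idle)
t=48: (idle)
t=49: (idle)

context switches = 26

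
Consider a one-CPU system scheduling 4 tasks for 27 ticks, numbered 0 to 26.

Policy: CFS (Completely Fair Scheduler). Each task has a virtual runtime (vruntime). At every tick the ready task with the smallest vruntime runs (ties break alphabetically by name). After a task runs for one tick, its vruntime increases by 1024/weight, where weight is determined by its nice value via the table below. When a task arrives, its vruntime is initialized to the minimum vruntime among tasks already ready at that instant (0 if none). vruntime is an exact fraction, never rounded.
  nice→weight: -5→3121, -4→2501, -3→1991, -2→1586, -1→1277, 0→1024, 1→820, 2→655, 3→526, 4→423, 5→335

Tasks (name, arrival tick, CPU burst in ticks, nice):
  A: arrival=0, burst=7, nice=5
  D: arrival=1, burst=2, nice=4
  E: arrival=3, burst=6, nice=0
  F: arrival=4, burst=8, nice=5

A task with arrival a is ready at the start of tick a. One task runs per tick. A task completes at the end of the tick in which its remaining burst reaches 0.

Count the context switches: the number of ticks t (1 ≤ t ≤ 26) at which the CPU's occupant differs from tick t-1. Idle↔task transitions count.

t=0: vr[A=0] → run A
t=1: vr[A=1024/335 D=1024/335] → run A
t=2: vr[A=2048/335 D=1024/335] → run D
t=3: vr[A=2048/335 D=776192/141705 E=776192/141705] → run D
t=4: vr[A=2048/335 E=776192/141705 F=776192/141705] → run E
t=5: vr[A=2048/335 E=917897/141705 F=776192/141705] → run F
t=6: vr[A=2048/335 E=917897/141705 F=1209344/141705] → run A
t=7: vr[A=3072/335 E=917897/141705 F=1209344/141705] → run E
t=8: vr[A=3072/335 E=1059602/141705 F=1209344/141705] → run E
t=9: vr[A=3072/335 E=1201307/141705 F=1209344/141705] → run E
t=10: vr[A=3072/335 E=1343012/141705 F=1209344/141705] → run F
t=11: vr[A=3072/335 E=1343012/141705 F=1642496/141705] → run A
t=12: vr[A=4096/335 E=1343012/141705 F=1642496/141705] → run E
t=13: vr[A=4096/335 E=1484717/141705 F=1642496/141705] → run E
t=14: vr[A=4096/335 F=1642496/141705] → run F
t=15: vr[A=4096/335 F=2075648/141705] → run A
t=16: vr[A=1024/67 F=2075648/141705] → run F
t=17: vr[A=1024/67 F=501760/28341] → run A
t=18: vr[A=6144/335 F=501760/28341] → run F
t=19: vr[A=6144/335 F=2941952/141705] → run A
t=20: vr[F=2941952/141705] → run F
t=21: vr[F=3375104/141705] → run F
t=22: vr[F=3808256/141705] → run F
t=23: (idle)
t=24: (idle)
t=25: (idle)
t=26: (idle)

context switches = 16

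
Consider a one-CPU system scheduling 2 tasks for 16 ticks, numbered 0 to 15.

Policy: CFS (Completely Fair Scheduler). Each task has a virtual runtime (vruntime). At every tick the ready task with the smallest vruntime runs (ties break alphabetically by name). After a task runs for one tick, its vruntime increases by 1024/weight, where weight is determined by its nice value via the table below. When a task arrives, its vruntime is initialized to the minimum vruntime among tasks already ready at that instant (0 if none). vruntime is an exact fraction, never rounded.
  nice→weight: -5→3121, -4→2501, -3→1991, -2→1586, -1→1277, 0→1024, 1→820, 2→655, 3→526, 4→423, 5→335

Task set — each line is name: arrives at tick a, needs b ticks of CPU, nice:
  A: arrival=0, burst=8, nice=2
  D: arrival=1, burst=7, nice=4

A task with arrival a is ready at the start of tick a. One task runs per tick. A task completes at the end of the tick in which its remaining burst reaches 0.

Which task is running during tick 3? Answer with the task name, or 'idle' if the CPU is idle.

t=0: vr[A=0] → run A
t=1: vr[A=1024/655 D=1024/655] → run A
t=2: vr[A=2048/655 D=1024/655] → run D
t=3: vr[A=2048/655 D=1103872/277065] → run A
t=4: vr[A=3072/655 D=1103872/277065] → run D
t=5: vr[A=3072/655 D=1774592/277065] → run A
t=6: vr[A=4096/655 D=1774592/277065] → run A
t=7: vr[A=1024/131 D=1774592/277065] → run D
t=8: vr[A=1024/131 D=815104/92355] → run A
t=9: vr[A=6144/655 D=815104/92355] → run D
t=10: vr[A=6144/655 D=3116032/277065] → run A
t=11: vr[A=7168/655 D=3116032/277065] → run A
t=12: vr[D=3116032/277065] → run D
t=13: vr[D=3786752/277065] → run D
t=14: vr[D=1485824/92355] → run D
t=15: (idle)

running at tick 3 = A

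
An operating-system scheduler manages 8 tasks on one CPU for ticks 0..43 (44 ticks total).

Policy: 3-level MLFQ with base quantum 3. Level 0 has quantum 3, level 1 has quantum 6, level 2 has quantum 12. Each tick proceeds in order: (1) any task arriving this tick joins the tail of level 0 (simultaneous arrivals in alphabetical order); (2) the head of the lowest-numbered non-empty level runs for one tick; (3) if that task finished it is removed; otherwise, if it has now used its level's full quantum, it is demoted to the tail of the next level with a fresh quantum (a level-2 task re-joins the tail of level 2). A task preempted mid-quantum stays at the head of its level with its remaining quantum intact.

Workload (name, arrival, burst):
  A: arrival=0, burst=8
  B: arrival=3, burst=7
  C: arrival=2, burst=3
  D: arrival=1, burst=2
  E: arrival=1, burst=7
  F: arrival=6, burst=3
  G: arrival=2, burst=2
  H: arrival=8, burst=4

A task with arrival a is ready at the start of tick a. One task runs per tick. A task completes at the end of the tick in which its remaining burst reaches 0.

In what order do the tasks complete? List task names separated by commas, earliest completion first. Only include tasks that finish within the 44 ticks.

t=0: L0/L1/L2 = A/-/- → run A
t=1: L0/L1/L2 = ADE/-/- → run A
t=2: L0/L1/L2 = ADECG/-/- → run A
t=3: L0/L1/L2 = DECGB/A/- → run D
t=4: L0/L1/L2 = DECGB/A/- → run D
t=5: L0/L1/L2 = ECGB/A/- → run E
t=6: L0/L1/L2 = ECGBF/A/- → run E
t=7: L0/L1/L2 = ECGBF/A/- → run E
t=8: L0/L1/L2 = CGBFH/AE/- → run C
t=9: L0/L1/L2 = CGBFH/AE/- → run C
t=10: L0/L1/L2 = CGBFH/AE/- → run C
t=11: L0/L1/L2 = GBFH/AE/- → run G
t=12: L0/L1/L2 = GBFH/AE/- → run G
t=13: L0/L1/L2 = BFH/AE/- → run B
t=14: L0/L1/L2 = BFH/AE/- → run B
t=15: L0/L1/L2 = BFH/AE/- → run B
t=16: L0/L1/L2 = FH/AEB/- → run F
t=17: L0/L1/L2 = FH/AEB/- → run F
t=18: L0/L1/L2 = FH/AEB/- → run F
t=19: L0/L1/L2 = H/AEB/- → run H
t=20: L0/L1/L2 = H/AEB/- → run H
t=21: L0/L1/L2 = H/AEB/- → run H
t=22: L0/L1/L2 = -/AEBH/- → run A
t=23: L0/L1/L2 = -/AEBH/- → run A
t=24: L0/L1/L2 = -/AEBH/- → run A
t=25: L0/L1/L2 = -/AEBH/- → run A
t=26: L0/L1/L2 = -/AEBH/- → run A
t=27: L0/L1/L2 = -/EBH/- → run E
t=28: L0/L1/L2 = -/EBH/- → run E
t=29: L0/L1/L2 = -/EBH/- → run E
t=30: L0/L1/L2 = -/EBH/- → run E
t=31: L0/L1/L2 = -/BH/- → run B
t=32: L0/L1/L2 = -/BH/- → run B
t=33: L0/L1/L2 = -/BH/- → run B
t=34: L0/L1/L2 = -/BH/- → run B
t=35: L0/L1/L2 = -/H/- → run H
t=36: (idle)
t=37: (idle)
t=38: (idle)
t=39: (idle)
t=40: (idle)
t=41: (idle)
t=42: (idle)
t=43: (idle)

completion order = D, C, G, F, A, E, B, H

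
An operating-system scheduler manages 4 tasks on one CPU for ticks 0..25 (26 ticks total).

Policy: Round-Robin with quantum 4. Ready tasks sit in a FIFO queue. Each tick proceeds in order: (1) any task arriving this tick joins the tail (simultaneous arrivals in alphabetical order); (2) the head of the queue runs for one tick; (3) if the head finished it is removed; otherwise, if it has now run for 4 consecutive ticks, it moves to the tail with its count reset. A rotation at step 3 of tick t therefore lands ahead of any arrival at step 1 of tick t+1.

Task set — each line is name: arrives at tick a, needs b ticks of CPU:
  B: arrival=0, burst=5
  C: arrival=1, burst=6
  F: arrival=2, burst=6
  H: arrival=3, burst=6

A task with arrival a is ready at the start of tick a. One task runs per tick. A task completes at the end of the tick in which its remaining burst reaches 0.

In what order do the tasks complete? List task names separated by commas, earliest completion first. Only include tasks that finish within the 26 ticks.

completion order = B, C, F, H

t=0: queue=[B] q_used=0 → run B
t=1: queue=[B,C] q_used=1 → run B
t=2: queue=[B,C,F] q_used=2 → run B
t=3: queue=[B,C,F,H] q_used=3 → run B
t=4: queue=[C,F,H,B] q_used=0 → run C
t=5: queue=[C,F,H,B] q_used=1 → run C
t=6: queue=[C,F,H,B] q_used=2 → run C
t=7: queue=[C,F,H,B] q_used=3 → run C
t=8: queue=[F,H,B,C] q_used=0 → run F
t=9: queue=[F,H,B,C] q_used=1 → run F
t=10: queue=[F,H,B,C] q_used=2 → run F
t=11: queue=[F,H,B,C] q_used=3 → run F
t=12: queue=[H,B,C,F] q_used=0 → run H
t=13: queue=[H,B,C,F] q_used=1 → run H
t=14: queue=[H,B,C,F] q_used=2 → run H
t=15: queue=[H,B,C,F] q_used=3 → run H
t=16: queue=[B,C,F,H] q_used=0 → run B
t=17: queue=[C,F,H] q_used=0 → run C
t=18: queue=[C,F,H] q_used=1 → run C
t=19: queue=[F,H] q_used=0 → run F
t=20: queue=[F,H] q_used=1 → run F
t=21: queue=[H] q_used=0 → run H
t=22: queue=[H] q_used=1 → run H
t=23: (idle)
t=24: (idle)
t=25: (idle)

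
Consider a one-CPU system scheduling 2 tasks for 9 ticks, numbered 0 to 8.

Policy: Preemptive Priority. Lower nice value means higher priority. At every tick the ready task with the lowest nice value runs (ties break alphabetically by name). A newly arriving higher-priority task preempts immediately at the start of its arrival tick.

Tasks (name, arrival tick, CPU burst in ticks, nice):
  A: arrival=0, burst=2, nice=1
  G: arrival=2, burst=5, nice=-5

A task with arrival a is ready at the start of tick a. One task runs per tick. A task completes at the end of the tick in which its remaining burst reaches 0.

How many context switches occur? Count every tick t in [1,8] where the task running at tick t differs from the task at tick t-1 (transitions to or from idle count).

context switches = 2

t=0: ready={A} → run A
t=1: ready={A} → run A
t=2: ready={G} → run G
t=3: ready={G} → run G
t=4: ready={G} → run G
t=5: ready={G} → run G
t=6: ready={G} → run G
t=7: (idle)
t=8: (idle)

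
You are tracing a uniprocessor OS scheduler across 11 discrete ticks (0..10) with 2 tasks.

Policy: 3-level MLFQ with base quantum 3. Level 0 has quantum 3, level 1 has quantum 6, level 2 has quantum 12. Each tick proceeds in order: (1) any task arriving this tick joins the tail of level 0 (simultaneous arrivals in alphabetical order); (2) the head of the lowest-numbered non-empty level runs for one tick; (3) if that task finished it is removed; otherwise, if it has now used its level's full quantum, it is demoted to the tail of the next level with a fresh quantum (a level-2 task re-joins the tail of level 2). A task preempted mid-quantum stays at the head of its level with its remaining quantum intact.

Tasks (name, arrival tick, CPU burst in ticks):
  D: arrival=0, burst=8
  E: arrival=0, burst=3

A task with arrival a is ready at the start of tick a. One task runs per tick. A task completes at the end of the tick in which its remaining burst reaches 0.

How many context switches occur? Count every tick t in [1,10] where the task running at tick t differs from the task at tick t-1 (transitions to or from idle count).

t=0: L0/L1/L2 = DE/-/- → run D
t=1: L0/L1/L2 = DE/-/- → run D
t=2: L0/L1/L2 = DE/-/- → run D
t=3: L0/L1/L2 = E/D/- → run E
t=4: L0/L1/L2 = E/D/- → run E
t=5: L0/L1/L2 = E/D/- → run E
t=6: L0/L1/L2 = -/D/- → run D
t=7: L0/L1/L2 = -/D/- → run D
t=8: L0/L1/L2 = -/D/- → run D
t=9: L0/L1/L2 = -/D/- → run D
t=10: L0/L1/L2 = -/D/- → run D

context switches = 2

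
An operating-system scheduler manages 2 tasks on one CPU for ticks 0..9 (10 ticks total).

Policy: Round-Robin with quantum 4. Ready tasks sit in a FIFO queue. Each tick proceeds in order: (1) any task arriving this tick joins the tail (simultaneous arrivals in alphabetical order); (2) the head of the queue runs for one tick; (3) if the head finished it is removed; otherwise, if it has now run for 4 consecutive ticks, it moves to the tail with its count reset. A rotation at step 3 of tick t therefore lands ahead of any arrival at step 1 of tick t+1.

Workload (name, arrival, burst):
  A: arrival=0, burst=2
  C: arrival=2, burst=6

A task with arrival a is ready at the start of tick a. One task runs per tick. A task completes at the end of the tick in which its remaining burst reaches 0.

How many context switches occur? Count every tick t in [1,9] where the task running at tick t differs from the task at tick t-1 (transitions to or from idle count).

t=0: queue=[A] q_used=0 → run A
t=1: queue=[A] q_used=1 → run A
t=2: queue=[C] q_used=0 → run C
t=3: queue=[C] q_used=1 → run C
t=4: queue=[C] q_used=2 → run C
t=5: queue=[C] q_used=3 → run C
t=6: queue=[C] q_used=0 → run C
t=7: queue=[C] q_used=1 → run C
t=8: (idle)
t=9: (idle)

context switches = 2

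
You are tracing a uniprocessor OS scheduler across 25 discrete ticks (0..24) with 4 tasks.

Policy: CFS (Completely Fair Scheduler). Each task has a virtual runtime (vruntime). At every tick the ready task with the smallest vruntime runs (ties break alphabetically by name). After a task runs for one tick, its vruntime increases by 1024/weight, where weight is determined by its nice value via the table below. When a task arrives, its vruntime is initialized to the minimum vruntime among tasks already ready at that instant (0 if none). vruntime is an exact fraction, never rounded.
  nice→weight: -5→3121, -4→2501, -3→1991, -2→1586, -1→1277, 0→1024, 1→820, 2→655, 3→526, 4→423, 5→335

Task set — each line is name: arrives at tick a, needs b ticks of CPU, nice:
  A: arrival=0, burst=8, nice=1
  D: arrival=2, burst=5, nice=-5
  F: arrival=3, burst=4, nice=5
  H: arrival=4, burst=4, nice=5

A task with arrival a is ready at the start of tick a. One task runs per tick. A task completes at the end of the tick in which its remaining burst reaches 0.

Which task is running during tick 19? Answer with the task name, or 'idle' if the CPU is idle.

t=0: vr[A=0] → run A
t=1: vr[A=256/205] → run A
t=2: vr[A=512/205 D=512/205] → run A
t=3: vr[A=768/205 D=512/205 F=512/205] → run D
t=4: vr[A=768/205 D=1807872/639805 F=512/205 H=512/205] → run F
t=5: vr[A=768/205 D=1807872/639805 F=76288/13735 H=512/205] → run H
t=6: vr[A=768/205 D=1807872/639805 F=76288/13735 H=76288/13735] → run D
t=7: vr[A=768/205 D=2017792/639805 F=76288/13735 H=76288/13735] → run D
t=8: vr[A=768/205 D=2227712/639805 F=76288/13735 H=76288/13735] → run D
t=9: vr[A=768/205 D=2437632/639805 F=76288/13735 H=76288/13735] → run A
t=10: vr[A=1024/205 D=2437632/639805 F=76288/13735 H=76288/13735] → run D
t=11: vr[A=1024/205 F=76288/13735 H=76288/13735] → run A
t=12: vr[A=256/41 F=76288/13735 H=76288/13735] → run F
t=13: vr[A=256/41 F=118272/13735 H=76288/13735] → run H
t=14: vr[A=256/41 F=118272/13735 H=118272/13735] → run A
t=15: vr[A=1536/205 F=118272/13735 H=118272/13735] → run A
t=16: vr[A=1792/205 F=118272/13735 H=118272/13735] → run F
t=17: vr[A=1792/205 F=160256/13735 H=118272/13735] → run H
t=18: vr[A=1792/205 F=160256/13735 H=160256/13735] → run A
t=19: vr[F=160256/13735 H=160256/13735] → run F
t=20: vr[H=160256/13735] → run H
t=21: (idle)
t=22: (idle)
t=23: (idle)
t=24: (idle)

running at tick 19 = F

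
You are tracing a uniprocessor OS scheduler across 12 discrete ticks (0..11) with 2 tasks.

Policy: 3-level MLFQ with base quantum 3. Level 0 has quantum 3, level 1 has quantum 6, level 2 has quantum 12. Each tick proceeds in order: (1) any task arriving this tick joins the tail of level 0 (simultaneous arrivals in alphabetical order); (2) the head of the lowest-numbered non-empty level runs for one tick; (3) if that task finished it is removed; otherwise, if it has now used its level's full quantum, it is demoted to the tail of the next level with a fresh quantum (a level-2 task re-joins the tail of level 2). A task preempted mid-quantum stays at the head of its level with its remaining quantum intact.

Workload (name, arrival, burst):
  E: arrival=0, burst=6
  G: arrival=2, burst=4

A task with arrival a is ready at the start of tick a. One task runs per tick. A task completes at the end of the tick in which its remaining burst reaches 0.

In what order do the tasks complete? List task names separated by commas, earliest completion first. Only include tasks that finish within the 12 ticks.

t=0: L0/L1/L2 = E/-/- → run E
t=1: L0/L1/L2 = E/-/- → run E
t=2: L0/L1/L2 = EG/-/- → run E
t=3: L0/L1/L2 = G/E/- → run G
t=4: L0/L1/L2 = G/E/- → run G
t=5: L0/L1/L2 = G/E/- → run G
t=6: L0/L1/L2 = -/EG/- → run E
t=7: L0/L1/L2 = -/EG/- → run E
t=8: L0/L1/L2 = -/EG/- → run E
t=9: L0/L1/L2 = -/G/- → run G
t=10: (idle)
t=11: (idle)

completion order = E, G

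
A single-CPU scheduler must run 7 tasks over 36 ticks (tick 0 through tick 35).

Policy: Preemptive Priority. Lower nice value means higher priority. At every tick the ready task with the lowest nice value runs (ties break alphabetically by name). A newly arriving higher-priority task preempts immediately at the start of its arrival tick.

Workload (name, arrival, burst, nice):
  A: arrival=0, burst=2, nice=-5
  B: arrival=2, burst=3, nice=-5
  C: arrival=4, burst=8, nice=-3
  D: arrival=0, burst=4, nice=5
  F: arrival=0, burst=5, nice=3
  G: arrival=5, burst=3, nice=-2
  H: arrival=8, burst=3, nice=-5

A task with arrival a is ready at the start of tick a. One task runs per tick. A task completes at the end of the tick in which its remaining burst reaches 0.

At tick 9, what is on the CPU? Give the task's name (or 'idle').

running at tick 9 = H

t=0: ready={A,D,F} → run A
t=1: ready={A,D,F} → run A
t=2: ready={B,D,F} → run B
t=3: ready={B,D,F} → run B
t=4: ready={B,C,D,F} → run B
t=5: ready={C,D,F,G} → run C
t=6: ready={C,D,F,G} → run C
t=7: ready={C,D,F,G} → run C
t=8: ready={C,D,F,G,H} → run H
t=9: ready={C,D,F,G,H} → run H
t=10: ready={C,D,F,G,H} → run H
t=11: ready={C,D,F,G} → run C
t=12: ready={C,D,F,G} → run C
t=13: ready={C,D,F,G} → run C
t=14: ready={C,D,F,G} → run C
t=15: ready={C,D,F,G} → run C
t=16: ready={D,F,G} → run G
t=17: ready={D,F,G} → run G
t=18: ready={D,F,G} → run G
t=19: ready={D,F} → run F
t=20: ready={D,F} → run F
t=21: ready={D,F} → run F
t=22: ready={D,F} → run F
t=23: ready={D,F} → run F
t=24: ready={D} → run D
t=25: ready={D} → run D
t=26: ready={D} → run D
t=27: ready={D} → run D
t=28: (idle)
t=29: (idle)
t=30: (idle)
t=31: (idle)
t=32: (idle)
t=33: (idle)
t=34: (idle)
t=35: (idle)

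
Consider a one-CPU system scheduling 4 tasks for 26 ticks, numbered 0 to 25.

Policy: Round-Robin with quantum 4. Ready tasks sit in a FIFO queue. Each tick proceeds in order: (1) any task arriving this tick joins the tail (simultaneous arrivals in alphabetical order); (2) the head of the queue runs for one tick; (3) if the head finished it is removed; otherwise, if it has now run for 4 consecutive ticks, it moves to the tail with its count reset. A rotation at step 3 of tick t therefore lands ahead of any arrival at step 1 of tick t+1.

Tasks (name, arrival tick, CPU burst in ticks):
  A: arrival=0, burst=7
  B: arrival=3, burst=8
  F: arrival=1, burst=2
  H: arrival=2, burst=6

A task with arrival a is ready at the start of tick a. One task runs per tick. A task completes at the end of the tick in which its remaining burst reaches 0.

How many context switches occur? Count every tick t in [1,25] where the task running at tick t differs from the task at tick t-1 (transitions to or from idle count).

t=0: queue=[A] q_used=0 → run A
t=1: queue=[A,F] q_used=1 → run A
t=2: queue=[A,F,H] q_used=2 → run A
t=3: queue=[A,F,H,B] q_used=3 → run A
t=4: queue=[F,H,B,A] q_used=0 → run F
t=5: queue=[F,H,B,A] q_used=1 → run F
t=6: queue=[H,B,A] q_used=0 → run H
t=7: queue=[H,B,A] q_used=1 → run H
t=8: queue=[H,B,A] q_used=2 → run H
t=9: queue=[H,B,A] q_used=3 → run H
t=10: queue=[B,A,H] q_used=0 → run B
t=11: queue=[B,A,H] q_used=1 → run B
t=12: queue=[B,A,H] q_used=2 → run B
t=13: queue=[B,A,H] q_used=3 → run B
t=14: queue=[A,H,B] q_used=0 → run A
t=15: queue=[A,H,B] q_used=1 → run A
t=16: queue=[A,H,B] q_used=2 → run A
t=17: queue=[H,B] q_used=0 → run H
t=18: queue=[H,B] q_used=1 → run H
t=19: queue=[B] q_used=0 → run B
t=20: queue=[B] q_used=1 → run B
t=21: queue=[B] q_used=2 → run B
t=22: queue=[B] q_used=3 → run B
t=23: (idle)
t=24: (idle)
t=25: (idle)

context switches = 7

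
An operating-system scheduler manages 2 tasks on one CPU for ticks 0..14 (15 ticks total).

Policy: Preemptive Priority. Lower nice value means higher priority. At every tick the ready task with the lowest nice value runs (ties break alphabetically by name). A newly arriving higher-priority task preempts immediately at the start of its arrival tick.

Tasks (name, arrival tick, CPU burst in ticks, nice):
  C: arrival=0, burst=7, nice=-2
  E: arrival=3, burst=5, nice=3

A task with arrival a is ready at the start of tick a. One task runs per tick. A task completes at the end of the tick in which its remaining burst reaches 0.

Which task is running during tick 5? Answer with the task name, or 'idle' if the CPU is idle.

running at tick 5 = C

t=0: ready={C} → run C
t=1: ready={C} → run C
t=2: ready={C} → run C
t=3: ready={C,E} → run C
t=4: ready={C,E} → run C
t=5: ready={C,E} → run C
t=6: ready={C,E} → run C
t=7: ready={E} → run E
t=8: ready={E} → run E
t=9: ready={E} → run E
t=10: ready={E} → run E
t=11: ready={E} → run E
t=12: (idle)
t=13: (idle)
t=14: (idle)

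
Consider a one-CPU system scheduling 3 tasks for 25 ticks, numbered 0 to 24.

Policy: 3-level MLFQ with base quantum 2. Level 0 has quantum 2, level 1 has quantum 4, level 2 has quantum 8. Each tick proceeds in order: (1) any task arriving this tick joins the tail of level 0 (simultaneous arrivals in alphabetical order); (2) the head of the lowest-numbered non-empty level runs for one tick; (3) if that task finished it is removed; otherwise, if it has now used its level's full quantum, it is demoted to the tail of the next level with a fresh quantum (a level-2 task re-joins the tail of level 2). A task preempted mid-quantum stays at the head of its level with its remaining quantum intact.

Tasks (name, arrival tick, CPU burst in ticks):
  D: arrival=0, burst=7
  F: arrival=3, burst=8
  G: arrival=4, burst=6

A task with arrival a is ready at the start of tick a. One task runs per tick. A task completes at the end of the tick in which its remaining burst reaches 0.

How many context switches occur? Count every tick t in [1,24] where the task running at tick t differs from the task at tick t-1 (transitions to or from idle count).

context switches = 8

t=0: L0/L1/L2 = D/-/- → run D
t=1: L0/L1/L2 = D/-/- → run D
t=2: L0/L1/L2 = -/D/- → run D
t=3: L0/L1/L2 = F/D/- → run F
t=4: L0/L1/L2 = FG/D/- → run F
t=5: L0/L1/L2 = G/DF/- → run G
t=6: L0/L1/L2 = G/DF/- → run G
t=7: L0/L1/L2 = -/DFG/- → run D
t=8: L0/L1/L2 = -/DFG/- → run D
t=9: L0/L1/L2 = -/DFG/- → run D
t=10: L0/L1/L2 = -/FG/D → run F
t=11: L0/L1/L2 = -/FG/D → run F
t=12: L0/L1/L2 = -/FG/D → run F
t=13: L0/L1/L2 = -/FG/D → run F
t=14: L0/L1/L2 = -/G/DF → run G
t=15: L0/L1/L2 = -/G/DF → run G
t=16: L0/L1/L2 = -/G/DF → run G
t=17: L0/L1/L2 = -/G/DF → run G
t=18: L0/L1/L2 = -/-/DF → run D
t=19: L0/L1/L2 = -/-/F → run F
t=20: L0/L1/L2 = -/-/F → run F
t=21: (idle)
t=22: (idle)
t=23: (idle)
t=24: (idle)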